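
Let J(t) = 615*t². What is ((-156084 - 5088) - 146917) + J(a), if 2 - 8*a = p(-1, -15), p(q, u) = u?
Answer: -19539961/64 ≈ -3.0531e+5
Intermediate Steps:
a = 17/8 (a = ¼ - ⅛*(-15) = ¼ + 15/8 = 17/8 ≈ 2.1250)
((-156084 - 5088) - 146917) + J(a) = ((-156084 - 5088) - 146917) + 615*(17/8)² = (-161172 - 146917) + 615*(289/64) = -308089 + 177735/64 = -19539961/64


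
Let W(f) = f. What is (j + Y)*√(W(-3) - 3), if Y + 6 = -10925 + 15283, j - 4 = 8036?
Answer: 12392*I*√6 ≈ 30354.0*I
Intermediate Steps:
j = 8040 (j = 4 + 8036 = 8040)
Y = 4352 (Y = -6 + (-10925 + 15283) = -6 + 4358 = 4352)
(j + Y)*√(W(-3) - 3) = (8040 + 4352)*√(-3 - 3) = 12392*√(-6) = 12392*(I*√6) = 12392*I*√6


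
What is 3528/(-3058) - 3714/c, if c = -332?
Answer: 2546529/253814 ≈ 10.033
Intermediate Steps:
3528/(-3058) - 3714/c = 3528/(-3058) - 3714/(-332) = 3528*(-1/3058) - 3714*(-1/332) = -1764/1529 + 1857/166 = 2546529/253814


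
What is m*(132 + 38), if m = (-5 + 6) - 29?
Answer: -4760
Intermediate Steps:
m = -28 (m = 1 - 29 = -28)
m*(132 + 38) = -28*(132 + 38) = -28*170 = -4760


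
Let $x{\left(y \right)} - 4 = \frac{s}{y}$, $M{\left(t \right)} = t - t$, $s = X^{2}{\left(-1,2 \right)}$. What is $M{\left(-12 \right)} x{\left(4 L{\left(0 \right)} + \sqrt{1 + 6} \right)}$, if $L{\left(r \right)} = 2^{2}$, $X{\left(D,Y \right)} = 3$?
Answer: $0$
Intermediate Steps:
$L{\left(r \right)} = 4$
$s = 9$ ($s = 3^{2} = 9$)
$M{\left(t \right)} = 0$
$x{\left(y \right)} = 4 + \frac{9}{y}$
$M{\left(-12 \right)} x{\left(4 L{\left(0 \right)} + \sqrt{1 + 6} \right)} = 0 \left(4 + \frac{9}{4 \cdot 4 + \sqrt{1 + 6}}\right) = 0 \left(4 + \frac{9}{16 + \sqrt{7}}\right) = 0$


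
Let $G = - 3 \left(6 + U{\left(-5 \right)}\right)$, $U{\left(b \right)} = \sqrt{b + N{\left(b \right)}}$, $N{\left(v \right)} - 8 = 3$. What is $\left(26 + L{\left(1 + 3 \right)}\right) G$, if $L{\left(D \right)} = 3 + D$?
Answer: $-594 - 99 \sqrt{6} \approx -836.5$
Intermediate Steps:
$N{\left(v \right)} = 11$ ($N{\left(v \right)} = 8 + 3 = 11$)
$U{\left(b \right)} = \sqrt{11 + b}$ ($U{\left(b \right)} = \sqrt{b + 11} = \sqrt{11 + b}$)
$G = -18 - 3 \sqrt{6}$ ($G = - 3 \left(6 + \sqrt{11 - 5}\right) = - 3 \left(6 + \sqrt{6}\right) = -18 - 3 \sqrt{6} \approx -25.348$)
$\left(26 + L{\left(1 + 3 \right)}\right) G = \left(26 + \left(3 + \left(1 + 3\right)\right)\right) \left(-18 - 3 \sqrt{6}\right) = \left(26 + \left(3 + 4\right)\right) \left(-18 - 3 \sqrt{6}\right) = \left(26 + 7\right) \left(-18 - 3 \sqrt{6}\right) = 33 \left(-18 - 3 \sqrt{6}\right) = -594 - 99 \sqrt{6}$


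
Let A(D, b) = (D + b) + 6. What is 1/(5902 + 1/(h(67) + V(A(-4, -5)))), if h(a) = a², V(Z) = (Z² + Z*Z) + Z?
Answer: 4504/26582609 ≈ 0.00016943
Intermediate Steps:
A(D, b) = 6 + D + b
V(Z) = Z + 2*Z² (V(Z) = (Z² + Z²) + Z = 2*Z² + Z = Z + 2*Z²)
1/(5902 + 1/(h(67) + V(A(-4, -5)))) = 1/(5902 + 1/(67² + (6 - 4 - 5)*(1 + 2*(6 - 4 - 5)))) = 1/(5902 + 1/(4489 - 3*(1 + 2*(-3)))) = 1/(5902 + 1/(4489 - 3*(1 - 6))) = 1/(5902 + 1/(4489 - 3*(-5))) = 1/(5902 + 1/(4489 + 15)) = 1/(5902 + 1/4504) = 1/(26582609/4504) = 4504/26582609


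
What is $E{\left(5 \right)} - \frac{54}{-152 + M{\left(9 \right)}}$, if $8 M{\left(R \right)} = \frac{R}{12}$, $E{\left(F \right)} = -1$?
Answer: $- \frac{3133}{4861} \approx -0.64452$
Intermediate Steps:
$M{\left(R \right)} = \frac{R}{96}$ ($M{\left(R \right)} = \frac{R \frac{1}{12}}{8} = \frac{\frac{1}{12} R}{8} = \frac{R}{96}$)
$E{\left(5 \right)} - \frac{54}{-152 + M{\left(9 \right)}} = -1 - \frac{54}{-152 + \frac{1}{96} \cdot 9} = -1 - \frac{54}{-152 + \frac{3}{32}} = -1 - \frac{54}{- \frac{4861}{32}} = -1 - - \frac{1728}{4861} = -1 + \frac{1728}{4861} = - \frac{3133}{4861}$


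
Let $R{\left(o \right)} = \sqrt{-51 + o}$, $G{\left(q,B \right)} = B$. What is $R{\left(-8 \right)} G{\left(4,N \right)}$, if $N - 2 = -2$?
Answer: $0$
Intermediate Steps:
$N = 0$ ($N = 2 - 2 = 0$)
$R{\left(-8 \right)} G{\left(4,N \right)} = \sqrt{-51 - 8} \cdot 0 = \sqrt{-59} \cdot 0 = i \sqrt{59} \cdot 0 = 0$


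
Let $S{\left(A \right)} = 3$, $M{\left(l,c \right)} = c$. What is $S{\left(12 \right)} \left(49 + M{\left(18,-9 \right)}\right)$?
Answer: $120$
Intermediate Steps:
$S{\left(12 \right)} \left(49 + M{\left(18,-9 \right)}\right) = 3 \left(49 - 9\right) = 3 \cdot 40 = 120$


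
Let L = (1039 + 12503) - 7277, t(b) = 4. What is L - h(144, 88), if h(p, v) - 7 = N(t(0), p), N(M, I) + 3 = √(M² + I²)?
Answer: 6261 - 4*√1297 ≈ 6116.9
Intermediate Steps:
N(M, I) = -3 + √(I² + M²) (N(M, I) = -3 + √(M² + I²) = -3 + √(I² + M²))
h(p, v) = 4 + √(16 + p²) (h(p, v) = 7 + (-3 + √(p² + 4²)) = 7 + (-3 + √(p² + 16)) = 7 + (-3 + √(16 + p²)) = 4 + √(16 + p²))
L = 6265 (L = 13542 - 7277 = 6265)
L - h(144, 88) = 6265 - (4 + √(16 + 144²)) = 6265 - (4 + √(16 + 20736)) = 6265 - (4 + √20752) = 6265 - (4 + 4*√1297) = 6265 + (-4 - 4*√1297) = 6261 - 4*√1297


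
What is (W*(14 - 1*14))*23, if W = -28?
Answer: 0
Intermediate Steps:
(W*(14 - 1*14))*23 = -28*(14 - 1*14)*23 = -28*(14 - 14)*23 = -28*0*23 = 0*23 = 0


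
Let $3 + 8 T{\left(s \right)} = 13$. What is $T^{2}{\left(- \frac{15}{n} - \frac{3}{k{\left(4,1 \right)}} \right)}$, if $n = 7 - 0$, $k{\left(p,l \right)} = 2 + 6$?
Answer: $\frac{25}{16} \approx 1.5625$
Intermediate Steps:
$k{\left(p,l \right)} = 8$
$n = 7$ ($n = 7 + 0 = 7$)
$T{\left(s \right)} = \frac{5}{4}$ ($T{\left(s \right)} = - \frac{3}{8} + \frac{1}{8} \cdot 13 = - \frac{3}{8} + \frac{13}{8} = \frac{5}{4}$)
$T^{2}{\left(- \frac{15}{n} - \frac{3}{k{\left(4,1 \right)}} \right)} = \left(\frac{5}{4}\right)^{2} = \frac{25}{16}$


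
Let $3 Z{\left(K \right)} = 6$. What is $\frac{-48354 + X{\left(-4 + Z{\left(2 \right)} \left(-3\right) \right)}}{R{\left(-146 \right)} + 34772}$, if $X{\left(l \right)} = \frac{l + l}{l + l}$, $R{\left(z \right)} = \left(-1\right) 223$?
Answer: $- \frac{48353}{34549} \approx -1.3995$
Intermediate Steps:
$Z{\left(K \right)} = 2$ ($Z{\left(K \right)} = \frac{1}{3} \cdot 6 = 2$)
$R{\left(z \right)} = -223$
$X{\left(l \right)} = 1$ ($X{\left(l \right)} = \frac{2 l}{2 l} = 2 l \frac{1}{2 l} = 1$)
$\frac{-48354 + X{\left(-4 + Z{\left(2 \right)} \left(-3\right) \right)}}{R{\left(-146 \right)} + 34772} = \frac{-48354 + 1}{-223 + 34772} = - \frac{48353}{34549}$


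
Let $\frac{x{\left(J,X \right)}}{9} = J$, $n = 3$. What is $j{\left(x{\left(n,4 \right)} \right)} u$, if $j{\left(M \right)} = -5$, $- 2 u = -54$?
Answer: $-135$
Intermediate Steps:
$x{\left(J,X \right)} = 9 J$
$u = 27$ ($u = \left(- \frac{1}{2}\right) \left(-54\right) = 27$)
$j{\left(x{\left(n,4 \right)} \right)} u = \left(-5\right) 27 = -135$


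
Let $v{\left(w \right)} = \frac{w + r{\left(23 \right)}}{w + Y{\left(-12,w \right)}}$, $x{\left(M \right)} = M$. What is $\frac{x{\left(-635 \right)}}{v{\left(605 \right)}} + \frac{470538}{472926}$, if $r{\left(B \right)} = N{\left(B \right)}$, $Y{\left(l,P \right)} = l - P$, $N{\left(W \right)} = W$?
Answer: $\frac{162466416}{12374897} \approx 13.129$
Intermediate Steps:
$r{\left(B \right)} = B$
$v{\left(w \right)} = - \frac{23}{12} - \frac{w}{12}$ ($v{\left(w \right)} = \frac{w + 23}{w - \left(12 + w\right)} = \frac{23 + w}{-12} = \left(23 + w\right) \left(- \frac{1}{12}\right) = - \frac{23}{12} - \frac{w}{12}$)
$\frac{x{\left(-635 \right)}}{v{\left(605 \right)}} + \frac{470538}{472926} = - \frac{635}{- \frac{23}{12} - \frac{605}{12}} + \frac{470538}{472926} = - \frac{635}{- \frac{23}{12} - \frac{605}{12}} + 470538 \cdot \frac{1}{472926} = - \frac{635}{- \frac{157}{3}} + \frac{78423}{78821} = \left(-635\right) \left(- \frac{3}{157}\right) + \frac{78423}{78821} = \frac{1905}{157} + \frac{78423}{78821} = \frac{162466416}{12374897}$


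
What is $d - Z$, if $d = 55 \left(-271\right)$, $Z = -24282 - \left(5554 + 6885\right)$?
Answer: $21816$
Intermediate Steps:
$Z = -36721$ ($Z = -24282 - 12439 = -36721$)
$d = -14905$
$d - Z = -14905 - -36721 = -14905 + 36721 = 21816$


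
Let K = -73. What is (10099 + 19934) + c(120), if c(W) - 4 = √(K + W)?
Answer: 30037 + √47 ≈ 30044.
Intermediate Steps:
c(W) = 4 + √(-73 + W)
(10099 + 19934) + c(120) = (10099 + 19934) + (4 + √(-73 + 120)) = 30033 + (4 + √47) = 30037 + √47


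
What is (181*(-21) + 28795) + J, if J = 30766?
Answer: 55760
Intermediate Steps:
(181*(-21) + 28795) + J = (181*(-21) + 28795) + 30766 = (-3801 + 28795) + 30766 = 24994 + 30766 = 55760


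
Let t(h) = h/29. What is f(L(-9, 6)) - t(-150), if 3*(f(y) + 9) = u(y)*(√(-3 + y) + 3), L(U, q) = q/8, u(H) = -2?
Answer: -169/29 - I ≈ -5.8276 - 1.0*I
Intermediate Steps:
L(U, q) = q/8 (L(U, q) = q*(⅛) = q/8)
t(h) = h/29 (t(h) = h*(1/29) = h/29)
f(y) = -11 - 2*√(-3 + y)/3 (f(y) = -9 + (-2*(√(-3 + y) + 3))/3 = -9 + (-2*(3 + √(-3 + y)))/3 = -9 + (-6 - 2*√(-3 + y))/3 = -9 + (-2 - 2*√(-3 + y)/3) = -11 - 2*√(-3 + y)/3)
f(L(-9, 6)) - t(-150) = (-11 - 2*√(-3 + (⅛)*6)/3) - (-150)/29 = (-11 - 2*√(-3 + ¾)/3) - 1*(-150/29) = (-11 - I) + 150/29 = -169/29 - I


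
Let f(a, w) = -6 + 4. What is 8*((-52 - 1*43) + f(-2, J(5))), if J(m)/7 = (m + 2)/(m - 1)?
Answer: -776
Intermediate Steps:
J(m) = 7*(2 + m)/(-1 + m) (J(m) = 7*((m + 2)/(m - 1)) = 7*((2 + m)/(-1 + m)) = 7*(2 + m)/(-1 + m))
f(a, w) = -2
8*((-52 - 1*43) + f(-2, J(5))) = 8*((-52 - 1*43) - 2) = 8*((-52 - 43) - 2) = 8*(-95 - 2) = 8*(-97) = -776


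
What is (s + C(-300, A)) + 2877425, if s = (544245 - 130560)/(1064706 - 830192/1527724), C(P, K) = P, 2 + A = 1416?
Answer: 106360530298892635/36967638158 ≈ 2.8771e+6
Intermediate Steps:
A = 1414 (A = -2 + 1416 = 1414)
s = 14363556885/36967638158 (s = 413685/(1064706 - 830192*1/1527724) = 413685/(1064706 - 18868/34721) = 413685/(36967638158/34721) = 413685*(34721/36967638158) = 14363556885/36967638158 ≈ 0.38854)
(s + C(-300, A)) + 2877425 = (14363556885/36967638158 - 300) + 2877425 = -11075927890515/36967638158 + 2877425 = 106360530298892635/36967638158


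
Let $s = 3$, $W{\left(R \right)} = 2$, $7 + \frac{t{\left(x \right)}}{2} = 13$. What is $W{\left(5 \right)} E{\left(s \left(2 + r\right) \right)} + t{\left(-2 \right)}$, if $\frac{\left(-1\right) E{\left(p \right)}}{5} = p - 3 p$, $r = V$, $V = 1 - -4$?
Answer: $432$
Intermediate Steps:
$t{\left(x \right)} = 12$ ($t{\left(x \right)} = -14 + 2 \cdot 13 = -14 + 26 = 12$)
$V = 5$ ($V = 1 + 4 = 5$)
$r = 5$
$E{\left(p \right)} = 10 p$ ($E{\left(p \right)} = - 5 \left(p - 3 p\right) = - 5 \left(- 2 p\right) = 10 p$)
$W{\left(5 \right)} E{\left(s \left(2 + r\right) \right)} + t{\left(-2 \right)} = 2 \cdot 10 \cdot 3 \left(2 + 5\right) + 12 = 2 \cdot 10 \cdot 3 \cdot 7 + 12 = 2 \cdot 10 \cdot 21 + 12 = 2 \cdot 210 + 12 = 420 + 12 = 432$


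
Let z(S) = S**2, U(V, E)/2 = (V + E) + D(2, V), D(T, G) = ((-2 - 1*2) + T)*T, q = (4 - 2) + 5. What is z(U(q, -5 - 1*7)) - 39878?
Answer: -39554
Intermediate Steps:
q = 7 (q = 2 + 5 = 7)
D(T, G) = T*(-4 + T) (D(T, G) = ((-2 - 2) + T)*T = (-4 + T)*T = T*(-4 + T))
U(V, E) = -8 + 2*E + 2*V (U(V, E) = 2*((V + E) + 2*(-4 + 2)) = 2*((E + V) + 2*(-2)) = 2*((E + V) - 4) = 2*(-4 + E + V) = -8 + 2*E + 2*V)
z(U(q, -5 - 1*7)) - 39878 = (-8 + 2*(-5 - 1*7) + 2*7)**2 - 39878 = (-8 + 2*(-5 - 7) + 14)**2 - 39878 = (-8 + 2*(-12) + 14)**2 - 39878 = (-8 - 24 + 14)**2 - 39878 = (-18)**2 - 39878 = 324 - 39878 = -39554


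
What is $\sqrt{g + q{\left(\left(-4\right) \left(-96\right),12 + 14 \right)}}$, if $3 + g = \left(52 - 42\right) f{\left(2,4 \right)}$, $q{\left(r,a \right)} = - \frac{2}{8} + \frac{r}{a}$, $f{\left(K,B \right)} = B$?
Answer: $\frac{\sqrt{34827}}{26} \approx 7.1777$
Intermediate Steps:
$q{\left(r,a \right)} = - \frac{1}{4} + \frac{r}{a}$ ($q{\left(r,a \right)} = \left(-2\right) \frac{1}{8} + \frac{r}{a} = - \frac{1}{4} + \frac{r}{a}$)
$g = 37$ ($g = -3 + \left(52 - 42\right) 4 = -3 + 10 \cdot 4 = -3 + 40 = 37$)
$\sqrt{g + q{\left(\left(-4\right) \left(-96\right),12 + 14 \right)}} = \sqrt{37 + \frac{\left(-4\right) \left(-96\right) - \frac{12 + 14}{4}}{12 + 14}} = \sqrt{37 + \frac{384 - \frac{13}{2}}{26}} = \sqrt{37 + \frac{1}{26} \cdot \frac{755}{2}} = \sqrt{37 + \frac{755}{52}} = \sqrt{\frac{2679}{52}} = \frac{\sqrt{34827}}{26}$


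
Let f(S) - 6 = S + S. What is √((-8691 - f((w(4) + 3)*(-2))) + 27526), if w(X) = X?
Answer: √18857 ≈ 137.32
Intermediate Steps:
f(S) = 6 + 2*S (f(S) = 6 + (S + S) = 6 + 2*S)
√((-8691 - f((w(4) + 3)*(-2))) + 27526) = √((-8691 - (6 + 2*((4 + 3)*(-2)))) + 27526) = √((-8691 - (6 + 2*(7*(-2)))) + 27526) = √((-8691 - (6 + 2*(-14))) + 27526) = √((-8691 - (6 - 28)) + 27526) = √((-8691 - 1*(-22)) + 27526) = √((-8691 + 22) + 27526) = √(-8669 + 27526) = √18857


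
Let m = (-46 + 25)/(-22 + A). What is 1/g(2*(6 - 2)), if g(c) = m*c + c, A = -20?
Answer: 1/12 ≈ 0.083333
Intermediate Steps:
m = ½ (m = (-46 + 25)/(-22 - 20) = -21/(-42) = -21*(-1/42) = ½ ≈ 0.50000)
g(c) = 3*c/2 (g(c) = c/2 + c = 3*c/2)
1/g(2*(6 - 2)) = 1/(3*(2*(6 - 2))/2) = 1/(3*(2*4)/2) = 1/((3/2)*8) = 1/12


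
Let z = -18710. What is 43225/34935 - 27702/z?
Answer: 177650912/65363385 ≈ 2.7179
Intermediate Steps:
43225/34935 - 27702/z = 43225/34935 - 27702/(-18710) = 43225*(1/34935) - 27702*(-1/18710) = 8645/6987 + 13851/9355 = 177650912/65363385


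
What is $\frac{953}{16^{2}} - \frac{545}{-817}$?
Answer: $\frac{918121}{209152} \approx 4.3897$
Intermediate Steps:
$\frac{953}{16^{2}} - \frac{545}{-817} = \frac{953}{256} - - \frac{545}{817} = 953 \cdot \frac{1}{256} + \frac{545}{817} = \frac{953}{256} + \frac{545}{817} = \frac{918121}{209152}$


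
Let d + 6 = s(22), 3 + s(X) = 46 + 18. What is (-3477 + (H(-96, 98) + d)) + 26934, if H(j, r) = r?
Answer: 23610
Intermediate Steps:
s(X) = 61 (s(X) = -3 + (46 + 18) = -3 + 64 = 61)
d = 55 (d = -6 + 61 = 55)
(-3477 + (H(-96, 98) + d)) + 26934 = (-3477 + (98 + 55)) + 26934 = (-3477 + 153) + 26934 = -3324 + 26934 = 23610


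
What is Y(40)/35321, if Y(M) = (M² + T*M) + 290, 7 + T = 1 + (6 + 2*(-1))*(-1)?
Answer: 1490/35321 ≈ 0.042185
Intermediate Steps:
T = -10 (T = -7 + (1 + (6 + 2*(-1))*(-1)) = -7 + (1 + (6 - 2)*(-1)) = -7 + (1 + 4*(-1)) = -7 + (1 - 4) = -7 - 3 = -10)
Y(M) = 290 + M² - 10*M (Y(M) = (M² - 10*M) + 290 = 290 + M² - 10*M)
Y(40)/35321 = (290 + 40² - 10*40)/35321 = (290 + 1600 - 400)*(1/35321) = 1490*(1/35321) = 1490/35321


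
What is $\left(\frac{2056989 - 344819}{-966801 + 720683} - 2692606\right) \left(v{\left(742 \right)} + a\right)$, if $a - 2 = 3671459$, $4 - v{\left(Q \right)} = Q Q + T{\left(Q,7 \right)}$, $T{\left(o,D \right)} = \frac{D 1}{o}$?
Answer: $- \frac{109615802878888993695}{13044254} \approx -8.4034 \cdot 10^{12}$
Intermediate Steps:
$T{\left(o,D \right)} = \frac{D}{o}$
$v{\left(Q \right)} = 4 - Q^{2} - \frac{7}{Q}$ ($v{\left(Q \right)} = 4 - \left(Q Q + \frac{7}{Q}\right) = 4 - \left(Q^{2} + \frac{7}{Q}\right) = 4 - Q^{2} - \frac{7}{Q}$)
$a = 3671461$ ($a = 2 + 3671459 = 3671461$)
$\left(\frac{2056989 - 344819}{-966801 + 720683} - 2692606\right) \left(v{\left(742 \right)} + a\right) = \left(\frac{2056989 - 344819}{-966801 + 720683} - 2692606\right) \left(\left(4 - 742^{2} - \frac{7}{742}\right) + 3671461\right) = \left(\frac{1712170}{-246118} - 2692606\right) \left(\left(4 - 550564 - \frac{1}{106}\right) + 3671461\right) = \left(1712170 \left(- \frac{1}{246118}\right) - 2692606\right) \left(\left(4 - 550564 - \frac{1}{106}\right) + 3671461\right) = \left(- \frac{856085}{123059} - 2692606\right) \left(- \frac{58359361}{106} + 3671461\right) = \left(- \frac{331350257839}{123059}\right) \frac{330815505}{106} = - \frac{109615802878888993695}{13044254}$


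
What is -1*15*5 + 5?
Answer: -70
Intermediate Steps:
-1*15*5 + 5 = -15*5 + 5 = -75 + 5 = -70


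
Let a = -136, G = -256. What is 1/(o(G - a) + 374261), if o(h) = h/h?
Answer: 1/374262 ≈ 2.6719e-6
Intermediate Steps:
o(h) = 1
1/(o(G - a) + 374261) = 1/(1 + 374261) = 1/374262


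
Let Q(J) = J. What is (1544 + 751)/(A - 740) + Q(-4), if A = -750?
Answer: -1651/298 ≈ -5.5403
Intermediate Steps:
(1544 + 751)/(A - 740) + Q(-4) = (1544 + 751)/(-750 - 740) - 4 = 2295/(-1490) - 4 = 2295*(-1/1490) - 4 = -459/298 - 4 = -1651/298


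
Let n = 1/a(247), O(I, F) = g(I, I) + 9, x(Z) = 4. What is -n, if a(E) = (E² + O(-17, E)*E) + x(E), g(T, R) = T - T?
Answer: -1/63236 ≈ -1.5814e-5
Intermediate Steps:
g(T, R) = 0
O(I, F) = 9 (O(I, F) = 0 + 9 = 9)
a(E) = 4 + E² + 9*E (a(E) = (E² + 9*E) + 4 = 4 + E² + 9*E)
n = 1/63236 (n = 1/(4 + 247² + 9*247) = 1/(4 + 61009 + 2223) = 1/63236 ≈ 1.5814e-5)
-n = -1*1/63236 = -1/63236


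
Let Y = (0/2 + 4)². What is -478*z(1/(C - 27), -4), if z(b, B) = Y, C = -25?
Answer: -7648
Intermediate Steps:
Y = 16 (Y = (0*(½) + 4)² = (0 + 4)² = 4² = 16)
z(b, B) = 16
-478*z(1/(C - 27), -4) = -478*16 = -7648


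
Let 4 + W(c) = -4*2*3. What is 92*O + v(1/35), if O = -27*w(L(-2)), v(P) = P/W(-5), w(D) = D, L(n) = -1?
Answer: 2434319/980 ≈ 2484.0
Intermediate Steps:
W(c) = -28 (W(c) = -4 - 4*2*3 = -4 - 8*3 = -4 - 24 = -28)
v(P) = -P/28 (v(P) = P/(-28) = P*(-1/28) = -P/28)
O = 27 (O = -27*(-1) = 27)
92*O + v(1/35) = 92*27 - 1/28/35 = 2484 - 1/28*1/35 = 2484 - 1/980 = 2434319/980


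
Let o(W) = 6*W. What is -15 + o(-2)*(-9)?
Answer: 93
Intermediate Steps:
-15 + o(-2)*(-9) = -15 + (6*(-2))*(-9) = -15 - 12*(-9) = -15 + 108 = 93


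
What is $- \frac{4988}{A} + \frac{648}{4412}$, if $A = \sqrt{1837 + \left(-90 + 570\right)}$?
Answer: $\frac{162}{1103} - \frac{4988 \sqrt{2317}}{2317} \approx -103.48$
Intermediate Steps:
$A = \sqrt{2317}$ ($A = \sqrt{1837 + 480} = \sqrt{2317} \approx 48.135$)
$- \frac{4988}{A} + \frac{648}{4412} = - \frac{4988}{\sqrt{2317}} + \frac{648}{4412} = - 4988 \frac{\sqrt{2317}}{2317} + 648 \cdot \frac{1}{4412} = - \frac{4988 \sqrt{2317}}{2317} + \frac{162}{1103} = \frac{162}{1103} - \frac{4988 \sqrt{2317}}{2317}$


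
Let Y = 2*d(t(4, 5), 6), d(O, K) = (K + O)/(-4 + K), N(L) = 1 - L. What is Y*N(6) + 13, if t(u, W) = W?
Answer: -42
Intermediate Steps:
d(O, K) = (K + O)/(-4 + K)
Y = 11 (Y = 2*((6 + 5)/(-4 + 6)) = 2*(11/2) = 11)
Y*N(6) + 13 = 11*(1 - 1*6) + 13 = 11*(1 - 6) + 13 = 11*(-5) + 13 = -55 + 13 = -42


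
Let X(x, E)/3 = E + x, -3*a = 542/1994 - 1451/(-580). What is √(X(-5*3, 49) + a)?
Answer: √8449522253715/289130 ≈ 10.054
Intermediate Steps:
a = -534609/578260 (a = -(542/1994 - 1451/(-580))/3 = -(542*(1/1994) - 1451*(-1/580))/3 = -(271/997 + 1451/580)/3 = -⅓*1603827/578260 = -534609/578260 ≈ -0.92451)
X(x, E) = 3*E + 3*x (X(x, E) = 3*(E + x) = 3*E + 3*x)
√(X(-5*3, 49) + a) = √((3*49 + 3*(-5*3)) - 534609/578260) = √((147 + 3*(-15)) - 534609/578260) = √((147 - 45) - 534609/578260) = √(102 - 534609/578260) = √(58447911/578260) = √8449522253715/289130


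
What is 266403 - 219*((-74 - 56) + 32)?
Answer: 287865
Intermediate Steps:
266403 - 219*((-74 - 56) + 32) = 266403 - 219*(-130 + 32) = 266403 - 219*(-98) = 266403 + 21462 = 287865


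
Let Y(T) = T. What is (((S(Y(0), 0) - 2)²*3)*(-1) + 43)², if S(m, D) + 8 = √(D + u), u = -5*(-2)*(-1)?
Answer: 15529 - 27240*I*√10 ≈ 15529.0 - 86141.0*I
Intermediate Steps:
u = -10 (u = 10*(-1) = -10)
S(m, D) = -8 + √(-10 + D) (S(m, D) = -8 + √(D - 10) = -8 + √(-10 + D))
(((S(Y(0), 0) - 2)²*3)*(-1) + 43)² = ((((-8 + √(-10 + 0)) - 2)²*3)*(-1) + 43)² = ((((-8 + √(-10)) - 2)²*3)*(-1) + 43)² = ((((-8 + I*√10) - 2)²*3)*(-1) + 43)² = (((-10 + I*√10)²*3)*(-1) + 43)² = ((3*(-10 + I*√10)²)*(-1) + 43)² = (-3*(-10 + I*√10)² + 43)² = (43 - 3*(-10 + I*√10)²)²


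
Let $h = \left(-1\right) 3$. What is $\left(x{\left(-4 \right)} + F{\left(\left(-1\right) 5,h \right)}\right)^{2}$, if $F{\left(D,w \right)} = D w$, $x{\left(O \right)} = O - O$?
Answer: $225$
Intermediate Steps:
$x{\left(O \right)} = 0$
$h = -3$
$\left(x{\left(-4 \right)} + F{\left(\left(-1\right) 5,h \right)}\right)^{2} = \left(0 + \left(-1\right) 5 \left(-3\right)\right)^{2} = \left(0 - -15\right)^{2} = \left(0 + 15\right)^{2} = 15^{2} = 225$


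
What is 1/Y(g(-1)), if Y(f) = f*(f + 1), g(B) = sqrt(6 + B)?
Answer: 1/4 - sqrt(5)/20 ≈ 0.13820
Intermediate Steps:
Y(f) = f*(1 + f)
1/Y(g(-1)) = 1/(sqrt(6 - 1)*(1 + sqrt(6 - 1))) = 1/(sqrt(5)*(1 + sqrt(5))) = sqrt(5)/(5*(1 + sqrt(5)))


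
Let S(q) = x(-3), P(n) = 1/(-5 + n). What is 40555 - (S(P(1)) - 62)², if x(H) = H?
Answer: 36330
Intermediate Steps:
S(q) = -3
40555 - (S(P(1)) - 62)² = 40555 - (-3 - 62)² = 40555 - 1*(-65)² = 40555 - 1*4225 = 40555 - 4225 = 36330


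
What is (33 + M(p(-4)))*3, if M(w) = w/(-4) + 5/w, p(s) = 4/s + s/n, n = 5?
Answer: 5521/60 ≈ 92.017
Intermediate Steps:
p(s) = 4/s + s/5
M(w) = 5/w - w/4 (M(w) = w*(-1/4) + 5/w = -w/4 + 5/w = 5/w - w/4)
(33 + M(p(-4)))*3 = (33 + (5/(4/(-4) + (1/5)*(-4)) - (4/(-4) + (1/5)*(-4))/4))*3 = (33 + (5/(4*(-1/4) - 4/5) - (4*(-1/4) - 4/5)/4))*3 = (33 + (5/(-1 - 4/5) - (-1 - 4/5)/4))*3 = (33 + (5/(-9/5) - 1/4*(-9/5)))*3 = (33 + (5*(-5/9) + 9/20))*3 = (33 + (-25/9 + 9/20))*3 = (33 - 419/180)*3 = (5521/180)*3 = 5521/60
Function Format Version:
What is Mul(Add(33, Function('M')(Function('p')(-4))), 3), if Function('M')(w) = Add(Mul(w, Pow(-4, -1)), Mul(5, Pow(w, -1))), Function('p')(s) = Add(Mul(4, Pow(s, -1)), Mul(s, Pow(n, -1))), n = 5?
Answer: Rational(5521, 60) ≈ 92.017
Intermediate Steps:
Function('p')(s) = Add(Mul(4, Pow(s, -1)), Mul(Rational(1, 5), s)) (Function('p')(s) = Add(Mul(4, Pow(s, -1)), Mul(s, Pow(5, -1))) = Add(Mul(4, Pow(s, -1)), Mul(s, Rational(1, 5))) = Add(Mul(4, Pow(s, -1)), Mul(Rational(1, 5), s)))
Function('M')(w) = Add(Mul(5, Pow(w, -1)), Mul(Rational(-1, 4), w)) (Function('M')(w) = Add(Mul(w, Rational(-1, 4)), Mul(5, Pow(w, -1))) = Add(Mul(Rational(-1, 4), w), Mul(5, Pow(w, -1))) = Add(Mul(5, Pow(w, -1)), Mul(Rational(-1, 4), w)))
Mul(Add(33, Function('M')(Function('p')(-4))), 3) = Mul(Add(33, Add(Mul(5, Pow(Add(Mul(4, Pow(-4, -1)), Mul(Rational(1, 5), -4)), -1)), Mul(Rational(-1, 4), Add(Mul(4, Pow(-4, -1)), Mul(Rational(1, 5), -4))))), 3) = Mul(Add(33, Add(Mul(5, Pow(Add(Mul(4, Rational(-1, 4)), Rational(-4, 5)), -1)), Mul(Rational(-1, 4), Add(Mul(4, Rational(-1, 4)), Rational(-4, 5))))), 3) = Mul(Add(33, Add(Mul(5, Pow(Add(-1, Rational(-4, 5)), -1)), Mul(Rational(-1, 4), Add(-1, Rational(-4, 5))))), 3) = Mul(Add(33, Add(Mul(5, Pow(Rational(-9, 5), -1)), Mul(Rational(-1, 4), Rational(-9, 5)))), 3) = Mul(Add(33, Add(Mul(5, Rational(-5, 9)), Rational(9, 20))), 3) = Mul(Add(33, Add(Rational(-25, 9), Rational(9, 20))), 3) = Mul(Add(33, Rational(-419, 180)), 3) = Mul(Rational(5521, 180), 3) = Rational(5521, 60)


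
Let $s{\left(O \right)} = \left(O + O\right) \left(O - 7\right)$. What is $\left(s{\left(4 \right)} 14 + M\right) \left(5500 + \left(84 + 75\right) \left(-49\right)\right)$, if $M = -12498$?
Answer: $29402694$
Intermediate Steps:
$s{\left(O \right)} = 2 O \left(-7 + O\right)$
$\left(s{\left(4 \right)} 14 + M\right) \left(5500 + \left(84 + 75\right) \left(-49\right)\right) = \left(2 \cdot 4 \left(-7 + 4\right) 14 - 12498\right) \left(5500 + \left(84 + 75\right) \left(-49\right)\right) = \left(2 \cdot 4 \left(-3\right) 14 - 12498\right) \left(5500 + 159 \left(-49\right)\right) = \left(\left(-24\right) 14 - 12498\right) \left(5500 - 7791\right) = \left(-336 - 12498\right) \left(-2291\right) = \left(-12834\right) \left(-2291\right) = 29402694$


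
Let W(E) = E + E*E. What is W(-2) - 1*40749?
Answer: -40747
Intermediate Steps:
W(E) = E + E²
W(-2) - 1*40749 = -2*(1 - 2) - 1*40749 = -2*(-1) - 40749 = 2 - 40749 = -40747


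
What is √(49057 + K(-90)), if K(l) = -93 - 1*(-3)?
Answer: √48967 ≈ 221.28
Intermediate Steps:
K(l) = -90 (K(l) = -93 + 3 = -90)
√(49057 + K(-90)) = √(49057 - 90) = √48967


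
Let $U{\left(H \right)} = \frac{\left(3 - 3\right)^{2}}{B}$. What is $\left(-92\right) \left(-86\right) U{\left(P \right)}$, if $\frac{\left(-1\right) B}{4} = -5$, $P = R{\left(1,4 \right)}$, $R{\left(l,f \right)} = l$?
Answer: $0$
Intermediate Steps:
$P = 1$
$B = 20$ ($B = \left(-4\right) \left(-5\right) = 20$)
$U{\left(H \right)} = 0$ ($U{\left(H \right)} = \frac{\left(3 - 3\right)^{2}}{20} = 0^{2} \cdot \frac{1}{20} = 0 \cdot \frac{1}{20} = 0$)
$\left(-92\right) \left(-86\right) U{\left(P \right)} = \left(-92\right) \left(-86\right) 0 = 7912 \cdot 0 = 0$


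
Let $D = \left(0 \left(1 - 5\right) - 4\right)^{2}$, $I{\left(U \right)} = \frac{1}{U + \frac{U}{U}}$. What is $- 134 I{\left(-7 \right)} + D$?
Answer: $\frac{115}{3} \approx 38.333$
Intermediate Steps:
$I{\left(U \right)} = \frac{1}{1 + U}$ ($I{\left(U \right)} = \frac{1}{U + 1} = \frac{1}{1 + U}$)
$D = 16$ ($D = \left(0 \left(-4\right) - 4\right)^{2} = \left(0 - 4\right)^{2} = \left(-4\right)^{2} = 16$)
$- 134 I{\left(-7 \right)} + D = - \frac{134}{1 - 7} + 16 = - \frac{134}{-6} + 16 = \left(-134\right) \left(- \frac{1}{6}\right) + 16 = \frac{67}{3} + 16 = \frac{115}{3}$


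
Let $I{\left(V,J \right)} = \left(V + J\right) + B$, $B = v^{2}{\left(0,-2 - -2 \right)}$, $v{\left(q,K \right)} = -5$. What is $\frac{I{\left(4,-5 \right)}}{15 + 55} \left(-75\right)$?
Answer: $- \frac{180}{7} \approx -25.714$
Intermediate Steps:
$B = 25$ ($B = \left(-5\right)^{2} = 25$)
$I{\left(V,J \right)} = 25 + J + V$ ($I{\left(V,J \right)} = \left(V + J\right) + 25 = \left(J + V\right) + 25 = 25 + J + V$)
$\frac{I{\left(4,-5 \right)}}{15 + 55} \left(-75\right) = \frac{25 - 5 + 4}{15 + 55} \left(-75\right) = \frac{24}{70} \left(-75\right) = 24 \cdot \frac{1}{70} \left(-75\right) = \frac{12}{35} \left(-75\right) = - \frac{180}{7}$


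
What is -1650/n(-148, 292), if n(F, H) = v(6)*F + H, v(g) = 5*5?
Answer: 275/568 ≈ 0.48415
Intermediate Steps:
v(g) = 25
n(F, H) = H + 25*F (n(F, H) = 25*F + H = H + 25*F)
-1650/n(-148, 292) = -1650/(292 + 25*(-148)) = -1650/(292 - 3700) = -1650/(-3408) = -1650*(-1/3408) = 275/568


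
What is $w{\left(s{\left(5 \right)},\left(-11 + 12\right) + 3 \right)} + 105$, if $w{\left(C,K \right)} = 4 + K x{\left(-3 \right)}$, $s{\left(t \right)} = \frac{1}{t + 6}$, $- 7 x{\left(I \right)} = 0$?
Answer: $109$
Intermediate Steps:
$x{\left(I \right)} = 0$ ($x{\left(I \right)} = \left(- \frac{1}{7}\right) 0 = 0$)
$s{\left(t \right)} = \frac{1}{6 + t}$
$w{\left(C,K \right)} = 4$ ($w{\left(C,K \right)} = 4 + K 0 = 4 + 0 = 4$)
$w{\left(s{\left(5 \right)},\left(-11 + 12\right) + 3 \right)} + 105 = 4 + 105 = 109$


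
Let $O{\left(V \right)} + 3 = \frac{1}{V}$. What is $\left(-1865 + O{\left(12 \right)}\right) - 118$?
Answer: $- \frac{23831}{12} \approx -1985.9$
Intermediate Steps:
$O{\left(V \right)} = -3 + \frac{1}{V}$
$\left(-1865 + O{\left(12 \right)}\right) - 118 = \left(-1865 - \left(3 - \frac{1}{12}\right)\right) - 118 = \left(-1865 + \left(-3 + \frac{1}{12}\right)\right) - 118 = \left(-1865 - \frac{35}{12}\right) - 118 = - \frac{22415}{12} - 118 = - \frac{23831}{12}$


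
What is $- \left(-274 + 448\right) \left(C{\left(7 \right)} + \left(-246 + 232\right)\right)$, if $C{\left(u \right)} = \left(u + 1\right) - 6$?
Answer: $2088$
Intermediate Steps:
$C{\left(u \right)} = -5 + u$ ($C{\left(u \right)} = \left(1 + u\right) - 6 = -5 + u$)
$- \left(-274 + 448\right) \left(C{\left(7 \right)} + \left(-246 + 232\right)\right) = - \left(-274 + 448\right) \left(\left(-5 + 7\right) + \left(-246 + 232\right)\right) = - 174 \left(2 - 14\right) = - 174 \left(-12\right) = \left(-1\right) \left(-2088\right) = 2088$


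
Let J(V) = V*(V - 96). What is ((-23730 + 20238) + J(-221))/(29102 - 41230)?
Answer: -66565/12128 ≈ -5.4885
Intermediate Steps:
J(V) = V*(-96 + V)
((-23730 + 20238) + J(-221))/(29102 - 41230) = ((-23730 + 20238) - 221*(-96 - 221))/(29102 - 41230) = (-3492 - 221*(-317))/(-12128) = (-3492 + 70057)*(-1/12128) = 66565*(-1/12128) = -66565/12128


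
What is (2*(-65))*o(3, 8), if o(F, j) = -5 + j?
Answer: -390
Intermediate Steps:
(2*(-65))*o(3, 8) = (2*(-65))*(-5 + 8) = -130*3 = -390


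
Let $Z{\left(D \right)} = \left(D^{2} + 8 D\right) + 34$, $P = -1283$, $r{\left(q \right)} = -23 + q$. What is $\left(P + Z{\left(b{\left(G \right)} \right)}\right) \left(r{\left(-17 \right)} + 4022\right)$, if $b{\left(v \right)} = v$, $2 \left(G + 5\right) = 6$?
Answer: $-5021302$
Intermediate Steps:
$G = -2$ ($G = -5 + \frac{1}{2} \cdot 6 = -5 + 3 = -2$)
$Z{\left(D \right)} = 34 + D^{2} + 8 D$
$\left(P + Z{\left(b{\left(G \right)} \right)}\right) \left(r{\left(-17 \right)} + 4022\right) = \left(-1283 + \left(34 + \left(-2\right)^{2} + 8 \left(-2\right)\right)\right) \left(\left(-23 - 17\right) + 4022\right) = \left(-1283 + \left(34 + 4 - 16\right)\right) \left(-40 + 4022\right) = \left(-1283 + 22\right) 3982 = \left(-1261\right) 3982 = -5021302$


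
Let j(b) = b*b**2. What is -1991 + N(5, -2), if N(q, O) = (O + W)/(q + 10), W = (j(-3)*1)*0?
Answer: -29867/15 ≈ -1991.1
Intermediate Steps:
j(b) = b**3
W = 0 (W = ((-3)**3*1)*0 = -27*1*0 = -27*0 = 0)
N(q, O) = O/(10 + q) (N(q, O) = (O + 0)/(q + 10) = O/(10 + q))
-1991 + N(5, -2) = -1991 - 2/(10 + 5) = -1991 - 2/15 = -29867/15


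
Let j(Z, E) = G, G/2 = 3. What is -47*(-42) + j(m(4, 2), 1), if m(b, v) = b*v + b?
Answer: 1980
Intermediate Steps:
G = 6 (G = 2*3 = 6)
m(b, v) = b + b*v
j(Z, E) = 6
-47*(-42) + j(m(4, 2), 1) = -47*(-42) + 6 = 1974 + 6 = 1980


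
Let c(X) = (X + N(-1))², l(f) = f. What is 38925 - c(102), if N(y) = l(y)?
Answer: 28724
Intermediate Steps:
N(y) = y
c(X) = (-1 + X)² (c(X) = (X - 1)² = (-1 + X)²)
38925 - c(102) = 38925 - (-1 + 102)² = 38925 - 1*101² = 38925 - 1*10201 = 38925 - 10201 = 28724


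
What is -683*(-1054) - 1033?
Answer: 718849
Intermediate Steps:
-683*(-1054) - 1033 = 719882 - 1033 = 718849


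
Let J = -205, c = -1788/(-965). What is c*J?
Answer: -73308/193 ≈ -379.83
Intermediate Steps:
c = 1788/965 (c = -1788*(-1/965) = 1788/965 ≈ 1.8528)
c*J = (1788/965)*(-205) = -73308/193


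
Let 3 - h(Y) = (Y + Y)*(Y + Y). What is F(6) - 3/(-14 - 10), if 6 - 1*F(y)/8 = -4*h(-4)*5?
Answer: -77695/8 ≈ -9711.9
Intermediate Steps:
h(Y) = 3 - 4*Y² (h(Y) = 3 - (Y + Y)*(Y + Y) = 3 - 2*Y*2*Y = 3 - 4*Y²)
F(y) = -9712 (F(y) = 48 - 8*(-4*(3 - 4*(-4)²))*5 = 48 - 8*(-4*(3 - 4*16))*5 = 48 - 8*(-4*(3 - 64))*5 = 48 - 8*(-4*(-61))*5 = 48 - 1952*5 = 48 - 8*1220 = 48 - 9760 = -9712)
F(6) - 3/(-14 - 10) = -9712 - 3/(-14 - 10) = -9712 - 3/(-24) = -9712 - 3*(-1/24) = -9712 + ⅛ = -77695/8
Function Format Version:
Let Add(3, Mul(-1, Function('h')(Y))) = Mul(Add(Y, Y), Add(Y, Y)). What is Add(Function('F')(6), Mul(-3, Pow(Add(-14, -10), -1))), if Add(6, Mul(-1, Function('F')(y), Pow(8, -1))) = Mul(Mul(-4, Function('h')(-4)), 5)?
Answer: Rational(-77695, 8) ≈ -9711.9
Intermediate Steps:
Function('h')(Y) = Add(3, Mul(-4, Pow(Y, 2))) (Function('h')(Y) = Add(3, Mul(-1, Mul(Add(Y, Y), Add(Y, Y)))) = Add(3, Mul(-1, Mul(Mul(2, Y), Mul(2, Y)))) = Add(3, Mul(-1, Mul(4, Pow(Y, 2)))) = Add(3, Mul(-4, Pow(Y, 2))))
Function('F')(y) = -9712 (Function('F')(y) = Add(48, Mul(-8, Mul(Mul(-4, Add(3, Mul(-4, Pow(-4, 2)))), 5))) = Add(48, Mul(-8, Mul(Mul(-4, Add(3, Mul(-4, 16))), 5))) = Add(48, Mul(-8, Mul(Mul(-4, Add(3, -64)), 5))) = Add(48, Mul(-8, Mul(Mul(-4, -61), 5))) = Add(48, Mul(-8, Mul(244, 5))) = Add(48, Mul(-8, 1220)) = Add(48, -9760) = -9712)
Add(Function('F')(6), Mul(-3, Pow(Add(-14, -10), -1))) = Add(-9712, Mul(-3, Pow(Add(-14, -10), -1))) = Add(-9712, Mul(-3, Pow(-24, -1))) = Add(-9712, Mul(-3, Rational(-1, 24))) = Add(-9712, Rational(1, 8)) = Rational(-77695, 8)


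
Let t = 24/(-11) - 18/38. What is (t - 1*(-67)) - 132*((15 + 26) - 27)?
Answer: -372784/209 ≈ -1783.7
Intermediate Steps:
t = -555/209 (t = 24*(-1/11) - 18*1/38 = -24/11 - 9/19 = -555/209 ≈ -2.6555)
(t - 1*(-67)) - 132*((15 + 26) - 27) = (-555/209 - 1*(-67)) - 132*((15 + 26) - 27) = (-555/209 + 67) - 132*(41 - 27) = 13448/209 - 132*14 = 13448/209 - 1848 = -372784/209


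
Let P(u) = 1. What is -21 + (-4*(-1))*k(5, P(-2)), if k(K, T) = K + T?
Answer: 3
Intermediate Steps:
-21 + (-4*(-1))*k(5, P(-2)) = -21 + (-4*(-1))*(5 + 1) = -21 + 4*6 = -21 + 24 = 3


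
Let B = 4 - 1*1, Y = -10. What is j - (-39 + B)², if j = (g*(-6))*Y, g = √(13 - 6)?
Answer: -1296 + 60*√7 ≈ -1137.3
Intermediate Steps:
g = √7 ≈ 2.6458
j = 60*√7 (j = (√7*(-6))*(-10) = -6*√7*(-10) = 60*√7 ≈ 158.75)
B = 3 (B = 4 - 1 = 3)
j - (-39 + B)² = 60*√7 - (-39 + 3)² = 60*√7 - 1*(-36)² = 60*√7 - 1*1296 = 60*√7 - 1296 = -1296 + 60*√7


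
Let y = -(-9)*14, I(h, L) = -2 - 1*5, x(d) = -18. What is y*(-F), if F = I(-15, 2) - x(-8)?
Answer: -1386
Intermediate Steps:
I(h, L) = -7 (I(h, L) = -2 - 5 = -7)
F = 11 (F = -7 - 1*(-18) = -7 + 18 = 11)
y = 126 (y = -9*(-14) = 126)
y*(-F) = 126*(-1*11) = 126*(-11) = -1386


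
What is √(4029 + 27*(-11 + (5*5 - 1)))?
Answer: 2*√1095 ≈ 66.182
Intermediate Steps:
√(4029 + 27*(-11 + (5*5 - 1))) = √(4029 + 27*(-11 + (25 - 1))) = √(4029 + 27*(-11 + 24)) = √(4029 + 27*13) = √(4029 + 351) = √4380 = 2*√1095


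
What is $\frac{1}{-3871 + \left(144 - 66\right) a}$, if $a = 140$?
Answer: $\frac{1}{7049} \approx 0.00014186$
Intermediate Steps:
$\frac{1}{-3871 + \left(144 - 66\right) a} = \frac{1}{-3871 + \left(144 - 66\right) 140} = \frac{1}{-3871 + 78 \cdot 140} = \frac{1}{-3871 + 10920} = \frac{1}{7049}$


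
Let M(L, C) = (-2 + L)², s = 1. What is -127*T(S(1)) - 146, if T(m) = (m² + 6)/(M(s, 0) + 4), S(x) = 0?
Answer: -1492/5 ≈ -298.40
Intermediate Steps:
T(m) = 6/5 + m²/5 (T(m) = (m² + 6)/((-2 + 1)² + 4) = (6 + m²)/((-1)² + 4) = (6 + m²)/(1 + 4) = (6 + m²)/5 = (6 + m²)*(⅕) = 6/5 + m²/5)
-127*T(S(1)) - 146 = -127*(6/5 + (⅕)*0²) - 146 = -127*(6/5 + (⅕)*0) - 146 = -127*(6/5 + 0) - 146 = -127*6/5 - 146 = -762/5 - 146 = -1492/5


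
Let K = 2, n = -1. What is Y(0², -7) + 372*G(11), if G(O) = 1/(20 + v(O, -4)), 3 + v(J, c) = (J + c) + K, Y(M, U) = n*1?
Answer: 173/13 ≈ 13.308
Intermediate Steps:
Y(M, U) = -1 (Y(M, U) = -1*1 = -1)
v(J, c) = -1 + J + c (v(J, c) = -3 + ((J + c) + 2) = -3 + (2 + J + c) = -1 + J + c)
G(O) = 1/(15 + O) (G(O) = 1/(20 + (-1 + O - 4)) = 1/(20 + (-5 + O)) = 1/(15 + O))
Y(0², -7) + 372*G(11) = -1 + 372/(15 + 11) = -1 + 372/26 = -1 + 372*(1/26) = -1 + 186/13 = 173/13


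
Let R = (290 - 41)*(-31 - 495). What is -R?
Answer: 130974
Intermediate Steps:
R = -130974 (R = 249*(-526) = -130974)
-R = -1*(-130974) = 130974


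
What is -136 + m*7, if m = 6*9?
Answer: 242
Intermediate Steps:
m = 54
-136 + m*7 = -136 + 54*7 = -136 + 378 = 242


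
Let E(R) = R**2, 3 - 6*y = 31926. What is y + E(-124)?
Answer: 20111/2 ≈ 10056.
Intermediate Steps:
y = -10641/2 (y = 1/2 - 1/6*31926 = 1/2 - 5321 = -10641/2 ≈ -5320.5)
y + E(-124) = -10641/2 + (-124)**2 = -10641/2 + 15376 = 20111/2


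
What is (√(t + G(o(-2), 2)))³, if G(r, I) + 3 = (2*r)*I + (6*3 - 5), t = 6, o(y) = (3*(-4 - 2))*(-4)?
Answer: 1216*√19 ≈ 5300.4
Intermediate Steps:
o(y) = 72 (o(y) = (3*(-6))*(-4) = -18*(-4) = 72)
G(r, I) = 10 + 2*I*r (G(r, I) = -3 + ((2*r)*I + (6*3 - 5)) = -3 + (2*I*r + (18 - 5)) = -3 + (2*I*r + 13) = -3 + (13 + 2*I*r) = 10 + 2*I*r)
(√(t + G(o(-2), 2)))³ = (√(6 + (10 + 2*2*72)))³ = (√(6 + (10 + 288)))³ = (√(6 + 298))³ = (√304)³ = (4*√19)³ = 1216*√19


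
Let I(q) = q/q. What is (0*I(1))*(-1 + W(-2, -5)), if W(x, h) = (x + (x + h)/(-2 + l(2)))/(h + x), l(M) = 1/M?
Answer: 0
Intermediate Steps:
I(q) = 1
W(x, h) = (-2*h/3 + x/3)/(h + x) (W(x, h) = (x + (x + h)/(-2 + 1/2))/(h + x) = (x + (h + x)/(-2 + 1/2))/(h + x) = (x + (h + x)/(-3/2))/(h + x) = (x + (h + x)*(-2/3))/(h + x) = (x + (-2*h/3 - 2*x/3))/(h + x) = (-2*h/3 + x/3)/(h + x))
(0*I(1))*(-1 + W(-2, -5)) = (0*1)*(-1 + (-2 - 2*(-5))/(3*(-5 - 2))) = 0*(-1 + (1/3)*(-2 + 10)/(-7)) = 0*(-1 + (1/3)*(-1/7)*8) = 0*(-1 - 8/21) = 0*(-29/21) = 0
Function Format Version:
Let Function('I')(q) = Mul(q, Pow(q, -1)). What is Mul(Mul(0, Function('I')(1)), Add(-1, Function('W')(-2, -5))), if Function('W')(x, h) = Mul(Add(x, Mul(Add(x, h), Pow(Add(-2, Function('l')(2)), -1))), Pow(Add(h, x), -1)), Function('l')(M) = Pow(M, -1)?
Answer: 0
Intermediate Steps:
Function('I')(q) = 1
Function('W')(x, h) = Mul(Pow(Add(h, x), -1), Add(Mul(Rational(-2, 3), h), Mul(Rational(1, 3), x))) (Function('W')(x, h) = Mul(Add(x, Mul(Add(x, h), Pow(Add(-2, Pow(2, -1)), -1))), Pow(Add(h, x), -1)) = Mul(Add(x, Mul(Add(h, x), Pow(Add(-2, Rational(1, 2)), -1))), Pow(Add(h, x), -1)) = Mul(Add(x, Mul(Add(h, x), Pow(Rational(-3, 2), -1))), Pow(Add(h, x), -1)) = Mul(Add(x, Mul(Add(h, x), Rational(-2, 3))), Pow(Add(h, x), -1)) = Mul(Add(x, Add(Mul(Rational(-2, 3), h), Mul(Rational(-2, 3), x))), Pow(Add(h, x), -1)) = Mul(Add(Mul(Rational(-2, 3), h), Mul(Rational(1, 3), x)), Pow(Add(h, x), -1)) = Mul(Pow(Add(h, x), -1), Add(Mul(Rational(-2, 3), h), Mul(Rational(1, 3), x))))
Mul(Mul(0, Function('I')(1)), Add(-1, Function('W')(-2, -5))) = Mul(Mul(0, 1), Add(-1, Mul(Rational(1, 3), Pow(Add(-5, -2), -1), Add(-2, Mul(-2, -5))))) = Mul(0, Add(-1, Mul(Rational(1, 3), Pow(-7, -1), Add(-2, 10)))) = Mul(0, Add(-1, Mul(Rational(1, 3), Rational(-1, 7), 8))) = Mul(0, Add(-1, Rational(-8, 21))) = Mul(0, Rational(-29, 21)) = 0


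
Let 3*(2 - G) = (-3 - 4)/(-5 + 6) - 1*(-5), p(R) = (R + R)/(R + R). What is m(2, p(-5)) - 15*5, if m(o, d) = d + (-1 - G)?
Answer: -233/3 ≈ -77.667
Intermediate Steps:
p(R) = 1 (p(R) = (2*R)/((2*R)) = (2*R)*(1/(2*R)) = 1)
G = 8/3 (G = 2 - ((-3 - 4)/(-5 + 6) - 1*(-5))/3 = 2 - (-7/1 + 5)/3 = 2 - (-7*1 + 5)/3 = 2 - (-7 + 5)/3 = 2 - ⅓*(-2) = 2 + ⅔ = 8/3 ≈ 2.6667)
m(o, d) = -11/3 + d (m(o, d) = d + (-1 - 1*8/3) = d + (-1 - 8/3) = d - 11/3 = -11/3 + d)
m(2, p(-5)) - 15*5 = (-11/3 + 1) - 15*5 = -8/3 - 75 = -233/3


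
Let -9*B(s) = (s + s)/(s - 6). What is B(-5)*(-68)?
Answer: 680/99 ≈ 6.8687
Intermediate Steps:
B(s) = -2*s/(9*(-6 + s)) (B(s) = -(s + s)/(9*(s - 6)) = -2*s/(9*(-6 + s)))
B(-5)*(-68) = -2*(-5)/(-54 + 9*(-5))*(-68) = -2*(-5)/(-54 - 45)*(-68) = -2*(-5)/(-99)*(-68) = -2*(-5)*(-1/99)*(-68) = -10/99*(-68) = 680/99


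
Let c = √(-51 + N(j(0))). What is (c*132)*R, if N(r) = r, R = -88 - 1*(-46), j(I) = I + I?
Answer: -5544*I*√51 ≈ -39592.0*I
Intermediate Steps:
j(I) = 2*I
R = -42 (R = -88 + 46 = -42)
c = I*√51 (c = √(-51 + 2*0) = √(-51 + 0) = √(-51) = I*√51 ≈ 7.1414*I)
(c*132)*R = ((I*√51)*132)*(-42) = (132*I*√51)*(-42) = -5544*I*√51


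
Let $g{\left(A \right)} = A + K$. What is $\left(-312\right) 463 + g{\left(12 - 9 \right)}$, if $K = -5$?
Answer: $-144458$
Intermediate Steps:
$g{\left(A \right)} = -5 + A$ ($g{\left(A \right)} = A - 5 = -5 + A$)
$\left(-312\right) 463 + g{\left(12 - 9 \right)} = \left(-312\right) 463 + \left(-5 + \left(12 - 9\right)\right) = -144456 + \left(-5 + 3\right) = -144456 - 2 = -144458$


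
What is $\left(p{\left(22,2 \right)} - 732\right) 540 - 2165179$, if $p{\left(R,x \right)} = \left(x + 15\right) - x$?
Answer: $-2552359$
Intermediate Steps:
$p{\left(R,x \right)} = 15$ ($p{\left(R,x \right)} = \left(15 + x\right) - x = 15$)
$\left(p{\left(22,2 \right)} - 732\right) 540 - 2165179 = \left(15 - 732\right) 540 - 2165179 = \left(-717\right) 540 - 2165179 = -387180 - 2165179 = -2552359$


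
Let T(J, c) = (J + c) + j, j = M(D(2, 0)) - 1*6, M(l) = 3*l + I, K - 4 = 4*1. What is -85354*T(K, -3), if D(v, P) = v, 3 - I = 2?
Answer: -512124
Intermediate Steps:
I = 1 (I = 3 - 1*2 = 3 - 2 = 1)
K = 8 (K = 4 + 4*1 = 4 + 4 = 8)
M(l) = 1 + 3*l (M(l) = 3*l + 1 = 1 + 3*l)
j = 1 (j = (1 + 3*2) - 1*6 = (1 + 6) - 6 = 7 - 6 = 1)
T(J, c) = 1 + J + c (T(J, c) = (J + c) + 1 = 1 + J + c)
-85354*T(K, -3) = -85354*(1 + 8 - 3) = -85354*6 = -512124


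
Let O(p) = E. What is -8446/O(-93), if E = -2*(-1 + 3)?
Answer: 4223/2 ≈ 2111.5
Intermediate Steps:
E = -4 (E = -2*2 = -4)
O(p) = -4
-8446/O(-93) = -8446/(-4) = -8446*(-¼) = 4223/2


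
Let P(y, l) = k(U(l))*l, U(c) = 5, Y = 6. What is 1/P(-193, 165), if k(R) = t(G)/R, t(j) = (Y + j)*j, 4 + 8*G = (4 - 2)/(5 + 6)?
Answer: -176/15309 ≈ -0.011496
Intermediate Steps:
G = -21/44 (G = -1/2 + ((4 - 2)/(5 + 6))/8 = -1/2 + (2/11)/8 = -1/2 + (2*(1/11))/8 = -1/2 + (1/8)*(2/11) = -1/2 + 1/44 = -21/44 ≈ -0.47727)
t(j) = j*(6 + j) (t(j) = (6 + j)*j = j*(6 + j))
k(R) = -5103/(1936*R) (k(R) = (-21*(6 - 21/44)/44)/R = (-21/44*243/44)/R = -5103/(1936*R))
P(y, l) = -5103*l/9680 (P(y, l) = (-5103/1936/5)*l = (-5103/1936*1/5)*l = -5103*l/9680)
1/P(-193, 165) = 1/(-5103/9680*165) = 1/(-15309/176) = -176/15309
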